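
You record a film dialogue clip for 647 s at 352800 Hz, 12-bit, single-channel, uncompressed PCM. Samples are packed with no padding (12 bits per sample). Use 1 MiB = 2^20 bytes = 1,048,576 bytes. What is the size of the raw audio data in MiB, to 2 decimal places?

Bits = 352,800 × 647 × 12 × 1 = 2,739,139,200 bits = 342,392,400 bytes.
342,392,400 / 1,048,576 = 326.53 MiB.

326.53 MiB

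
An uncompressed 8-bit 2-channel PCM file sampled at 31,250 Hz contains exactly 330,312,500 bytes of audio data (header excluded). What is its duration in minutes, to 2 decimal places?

88.08 minutes

Byte rate = 31,250 × 1 × 2 = 62,500 bytes/s.
Duration = 330,312,500 / 62,500 = 5,285 s.
5,285 s / 60 = 88.08 minutes.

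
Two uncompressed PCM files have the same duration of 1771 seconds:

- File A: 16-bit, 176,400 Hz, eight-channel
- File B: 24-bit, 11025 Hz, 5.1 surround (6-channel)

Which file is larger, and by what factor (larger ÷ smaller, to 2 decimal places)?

File A, by a factor of 14.22

File A: 176,400 × 2 × 8 = 2,822,400 bytes/s.
File B: 11,025 × 3 × 6 = 198,450 bytes/s.
File A is larger; ratio = 4,998,470,400 / 351,454,950 = 14.22.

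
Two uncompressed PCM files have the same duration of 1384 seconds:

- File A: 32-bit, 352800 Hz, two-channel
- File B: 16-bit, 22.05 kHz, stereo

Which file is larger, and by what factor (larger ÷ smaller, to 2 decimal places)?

File A: 352,800 × 4 × 2 = 2,822,400 bytes/s.
File B: 22,050 × 2 × 2 = 88,200 bytes/s.
File A is larger; ratio = 3,906,201,600 / 122,068,800 = 32.00.

File A, by a factor of 32.00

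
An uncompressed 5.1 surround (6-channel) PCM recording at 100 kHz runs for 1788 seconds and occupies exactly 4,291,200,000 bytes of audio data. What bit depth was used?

32 bits

Bytes per sample = 4,291,200,000 / (100,000 × 1,788 × 6) = 4,291,200,000 / 1,072,800,000 = 4.
Bit depth = 4 × 8 = 32 bits.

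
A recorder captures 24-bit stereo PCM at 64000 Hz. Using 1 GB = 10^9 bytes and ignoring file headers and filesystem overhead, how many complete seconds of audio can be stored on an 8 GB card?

20,833 seconds

Uncompressed byte rate = 64,000 × 3 × 2 = 384,000 bytes/s.
Capacity = 8 × 1,000,000,000 = 8,000,000,000 bytes.
8,000,000,000 / 384,000 ≈ 20833.33 s → 20,833 seconds.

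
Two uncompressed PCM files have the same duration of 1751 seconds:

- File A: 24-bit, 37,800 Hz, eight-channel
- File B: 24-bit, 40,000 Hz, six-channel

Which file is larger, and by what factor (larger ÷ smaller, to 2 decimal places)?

File A, by a factor of 1.26

File A: 37,800 × 3 × 8 = 907,200 bytes/s.
File B: 40,000 × 3 × 6 = 720,000 bytes/s.
File A is larger; ratio = 1,588,507,200 / 1,260,720,000 = 1.26.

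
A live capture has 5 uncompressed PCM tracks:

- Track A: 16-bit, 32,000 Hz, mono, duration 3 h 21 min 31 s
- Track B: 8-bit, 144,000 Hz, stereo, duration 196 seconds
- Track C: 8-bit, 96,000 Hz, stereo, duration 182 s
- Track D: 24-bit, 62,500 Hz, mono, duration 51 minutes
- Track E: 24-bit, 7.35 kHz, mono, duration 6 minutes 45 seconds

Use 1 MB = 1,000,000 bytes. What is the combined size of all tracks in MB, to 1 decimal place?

1447.9 MB

Track A: 3 h 21 min 31 s = 12,091 s; 32,000 × 12,091 × 2 × 1 = 773,824,000 bytes.
Track B: 144,000 × 196 × 1 × 2 = 56,448,000 bytes.
Track C: 96,000 × 182 × 1 × 2 = 34,944,000 bytes.
Track D: 51 minutes = 3,060 s; 62,500 × 3,060 × 3 × 1 = 573,750,000 bytes.
Track E: 6 minutes 45 seconds = 405 s; 7,350 × 405 × 3 × 1 = 8,930,250 bytes.
Total = 1,447,896,250 bytes = 1447.9 MB.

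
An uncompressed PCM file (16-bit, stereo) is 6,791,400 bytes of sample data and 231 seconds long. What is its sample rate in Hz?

Bytes = sample_rate × seconds × bytes_per_sample × channels.
sample_rate = 6,791,400 / (231 × 2 × 2) = 6,791,400 / 924 = 7,350 Hz.

7,350 Hz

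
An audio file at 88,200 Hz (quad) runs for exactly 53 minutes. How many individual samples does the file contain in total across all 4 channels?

exactly 53 minutes = 3,180 s.
88,200 × 3,180 s × 4 ch = 1,121,904,000 samples.

1,121,904,000 samples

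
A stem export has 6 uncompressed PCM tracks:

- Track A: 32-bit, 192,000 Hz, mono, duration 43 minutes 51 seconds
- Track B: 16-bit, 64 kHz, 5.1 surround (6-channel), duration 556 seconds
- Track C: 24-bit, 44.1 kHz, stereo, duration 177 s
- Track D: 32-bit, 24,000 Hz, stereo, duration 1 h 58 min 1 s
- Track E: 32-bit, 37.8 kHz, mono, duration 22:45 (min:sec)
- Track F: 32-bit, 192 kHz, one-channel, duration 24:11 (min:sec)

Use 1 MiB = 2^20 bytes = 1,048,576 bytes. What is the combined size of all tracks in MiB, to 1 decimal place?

4935.0 MiB

Track A: 43 minutes 51 seconds = 2,631 s; 192,000 × 2,631 × 4 × 1 = 2,020,608,000 bytes.
Track B: 64,000 × 556 × 2 × 6 = 427,008,000 bytes.
Track C: 44,100 × 177 × 3 × 2 = 46,834,200 bytes.
Track D: 1 h 58 min 1 s = 7,081 s; 24,000 × 7,081 × 4 × 2 = 1,359,552,000 bytes.
Track E: 22:45 (min:sec) = 1,365 s; 37,800 × 1,365 × 4 × 1 = 206,388,000 bytes.
Track F: 24:11 (min:sec) = 1,451 s; 192,000 × 1,451 × 4 × 1 = 1,114,368,000 bytes.
Total = 5,174,758,200 bytes = 4935.0 MiB.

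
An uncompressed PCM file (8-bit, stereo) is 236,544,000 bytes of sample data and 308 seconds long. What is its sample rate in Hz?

384,000 Hz

Bytes = sample_rate × seconds × bytes_per_sample × channels.
sample_rate = 236,544,000 / (308 × 1 × 2) = 236,544,000 / 616 = 384,000 Hz.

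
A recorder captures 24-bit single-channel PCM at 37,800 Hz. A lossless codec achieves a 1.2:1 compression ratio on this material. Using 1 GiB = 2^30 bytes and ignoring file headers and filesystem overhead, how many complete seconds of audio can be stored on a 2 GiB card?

Uncompressed byte rate = 37,800 × 3 × 1 = 113,400 bytes/s.
After 1.2:1 compression, effective rate ≈ 94500 bytes/s.
Capacity = 2 × 1,073,741,824 = 2,147,483,648 bytes.
2,147,483,648 / effective rate ≈ 22724.69 s → 22,724 seconds.

22,724 seconds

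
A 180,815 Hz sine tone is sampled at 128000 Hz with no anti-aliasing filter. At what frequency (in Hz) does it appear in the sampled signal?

Nyquist = 128,000/2 = 64,000 Hz; 180,815 Hz exceeds it.
Alias = |180,815 − 1×128,000| = |180,815 − 128,000| = 52,815 Hz.

52,815 Hz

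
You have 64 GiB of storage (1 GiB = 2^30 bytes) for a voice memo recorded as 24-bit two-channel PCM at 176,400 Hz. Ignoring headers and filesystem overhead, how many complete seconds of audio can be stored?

Uncompressed byte rate = 176,400 × 3 × 2 = 1,058,400 bytes/s.
Capacity = 64 × 1,073,741,824 = 68,719,476,736 bytes.
68,719,476,736 / 1,058,400 ≈ 64927.7 s → 64,927 seconds.

64,927 seconds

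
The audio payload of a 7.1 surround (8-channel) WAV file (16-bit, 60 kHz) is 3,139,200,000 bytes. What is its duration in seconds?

3,270 seconds

Byte rate = 60,000 × 2 × 8 = 960,000 bytes/s.
Duration = 3,139,200,000 / 960,000 = 3,270 s.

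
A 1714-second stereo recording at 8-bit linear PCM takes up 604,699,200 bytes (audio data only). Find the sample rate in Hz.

Bytes = sample_rate × seconds × bytes_per_sample × channels.
sample_rate = 604,699,200 / (1,714 × 1 × 2) = 604,699,200 / 3,428 = 176,400 Hz.

176,400 Hz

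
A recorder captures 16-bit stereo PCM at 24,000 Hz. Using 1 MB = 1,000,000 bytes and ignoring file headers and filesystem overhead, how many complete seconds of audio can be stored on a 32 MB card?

333 seconds

Uncompressed byte rate = 24,000 × 2 × 2 = 96,000 bytes/s.
Capacity = 32 × 1,000,000 = 32,000,000 bytes.
32,000,000 / 96,000 ≈ 333.33 s → 333 seconds.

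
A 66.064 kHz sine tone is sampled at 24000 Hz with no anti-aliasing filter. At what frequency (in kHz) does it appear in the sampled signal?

Nyquist = 24,000/2 = 12,000 Hz; 66,064 Hz exceeds it.
Alias = |66,064 − 3×24,000| = |66,064 − 72,000| = 5,936 Hz = 5.936 kHz.

5.936 kHz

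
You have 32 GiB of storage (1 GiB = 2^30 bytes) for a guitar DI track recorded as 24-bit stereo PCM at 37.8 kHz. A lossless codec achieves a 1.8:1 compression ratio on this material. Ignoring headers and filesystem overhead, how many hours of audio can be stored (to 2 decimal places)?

75.75 hours

Uncompressed byte rate = 37,800 × 3 × 2 = 226,800 bytes/s.
After 1.8:1 compression, effective rate ≈ 126000 bytes/s.
Capacity = 32 × 1,073,741,824 = 34,359,738,368 bytes.
34,359,738,368 / effective rate ≈ 272696.34 s → 75.75 hours.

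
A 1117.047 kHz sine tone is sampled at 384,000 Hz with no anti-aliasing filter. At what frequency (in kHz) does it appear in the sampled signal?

34.953 kHz

Nyquist = 384,000/2 = 192,000 Hz; 1,117,047 Hz exceeds it.
Alias = |1,117,047 − 3×384,000| = |1,117,047 − 1,152,000| = 34,953 Hz = 34.953 kHz.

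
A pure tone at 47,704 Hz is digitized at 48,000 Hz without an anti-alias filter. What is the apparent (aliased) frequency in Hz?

296 Hz

Nyquist = 48,000/2 = 24,000 Hz; 47,704 Hz exceeds it.
Alias = |47,704 − 1×48,000| = |47,704 − 48,000| = 296 Hz.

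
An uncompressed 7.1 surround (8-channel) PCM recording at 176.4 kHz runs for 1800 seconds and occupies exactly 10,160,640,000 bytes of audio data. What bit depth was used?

Bytes per sample = 10,160,640,000 / (176,400 × 1,800 × 8) = 10,160,640,000 / 2,540,160,000 = 4.
Bit depth = 4 × 8 = 32 bits.

32 bits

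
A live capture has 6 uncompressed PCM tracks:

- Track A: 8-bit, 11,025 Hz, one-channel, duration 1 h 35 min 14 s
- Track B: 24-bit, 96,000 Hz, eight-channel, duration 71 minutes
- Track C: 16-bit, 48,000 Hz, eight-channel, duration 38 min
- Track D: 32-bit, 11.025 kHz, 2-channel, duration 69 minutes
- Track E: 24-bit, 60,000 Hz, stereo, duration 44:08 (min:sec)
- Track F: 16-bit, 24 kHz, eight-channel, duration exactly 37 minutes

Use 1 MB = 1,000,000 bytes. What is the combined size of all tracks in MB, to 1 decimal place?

Track A: 1 h 35 min 14 s = 5,714 s; 11,025 × 5,714 × 1 × 1 = 62,996,850 bytes.
Track B: 71 minutes = 4,260 s; 96,000 × 4,260 × 3 × 8 = 9,815,040,000 bytes.
Track C: 38 min = 2,280 s; 48,000 × 2,280 × 2 × 8 = 1,751,040,000 bytes.
Track D: 69 minutes = 4,140 s; 11,025 × 4,140 × 4 × 2 = 365,148,000 bytes.
Track E: 44:08 (min:sec) = 2,648 s; 60,000 × 2,648 × 3 × 2 = 953,280,000 bytes.
Track F: exactly 37 minutes = 2,220 s; 24,000 × 2,220 × 2 × 8 = 852,480,000 bytes.
Total = 13,799,984,850 bytes = 13800.0 MB.

13800.0 MB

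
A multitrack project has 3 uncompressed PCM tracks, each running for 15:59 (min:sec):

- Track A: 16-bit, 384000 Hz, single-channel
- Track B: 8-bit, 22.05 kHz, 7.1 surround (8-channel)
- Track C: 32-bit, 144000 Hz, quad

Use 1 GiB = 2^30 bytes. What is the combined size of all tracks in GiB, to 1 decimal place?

2.9 GiB

15:59 (min:sec) = 959 s.
Track A: 384,000 × 959 × 2 × 1 = 736,512,000 bytes.
Track B: 22,050 × 959 × 1 × 8 = 169,167,600 bytes.
Track C: 144,000 × 959 × 4 × 4 = 2,209,536,000 bytes.
Total = 3,115,215,600 bytes = 2.9 GiB.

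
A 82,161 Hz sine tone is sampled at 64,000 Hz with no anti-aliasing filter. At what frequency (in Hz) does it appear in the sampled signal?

Nyquist = 64,000/2 = 32,000 Hz; 82,161 Hz exceeds it.
Alias = |82,161 − 1×64,000| = |82,161 − 64,000| = 18,161 Hz.

18,161 Hz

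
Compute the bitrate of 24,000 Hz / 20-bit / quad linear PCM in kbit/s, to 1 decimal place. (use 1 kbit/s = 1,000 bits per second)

1920.0 kbit/s

Bit rate = 24,000 × 20 × 4 = 1,920,000 bits/s.
= 1920.0 kbit/s.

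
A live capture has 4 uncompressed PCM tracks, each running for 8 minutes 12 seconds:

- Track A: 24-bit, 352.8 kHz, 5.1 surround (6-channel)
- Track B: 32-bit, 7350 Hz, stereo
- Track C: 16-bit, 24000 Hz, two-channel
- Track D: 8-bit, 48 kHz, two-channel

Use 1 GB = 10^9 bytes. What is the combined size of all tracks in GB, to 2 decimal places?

3.25 GB

8 minutes 12 seconds = 492 s.
Track A: 352,800 × 492 × 3 × 6 = 3,124,396,800 bytes.
Track B: 7,350 × 492 × 4 × 2 = 28,929,600 bytes.
Track C: 24,000 × 492 × 2 × 2 = 47,232,000 bytes.
Track D: 48,000 × 492 × 1 × 2 = 47,232,000 bytes.
Total = 3,247,790,400 bytes = 3.25 GB.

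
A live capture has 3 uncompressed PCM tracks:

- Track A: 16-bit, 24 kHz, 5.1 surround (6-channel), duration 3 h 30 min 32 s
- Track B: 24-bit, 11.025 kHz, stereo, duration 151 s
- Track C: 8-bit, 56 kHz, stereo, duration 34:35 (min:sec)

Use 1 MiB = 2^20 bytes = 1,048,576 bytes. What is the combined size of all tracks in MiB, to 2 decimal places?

Track A: 3 h 30 min 32 s = 12,632 s; 24,000 × 12,632 × 2 × 6 = 3,638,016,000 bytes.
Track B: 11,025 × 151 × 3 × 2 = 9,988,650 bytes.
Track C: 34:35 (min:sec) = 2,075 s; 56,000 × 2,075 × 1 × 2 = 232,400,000 bytes.
Total = 3,880,404,650 bytes = 3700.64 MiB.

3700.64 MiB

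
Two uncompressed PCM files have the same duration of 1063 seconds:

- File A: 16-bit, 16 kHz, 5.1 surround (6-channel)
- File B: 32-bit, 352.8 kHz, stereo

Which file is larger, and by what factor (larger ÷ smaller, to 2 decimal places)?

File A: 16,000 × 2 × 6 = 192,000 bytes/s.
File B: 352,800 × 4 × 2 = 2,822,400 bytes/s.
File B is larger; ratio = 3,000,211,200 / 204,096,000 = 14.70.

File B, by a factor of 14.70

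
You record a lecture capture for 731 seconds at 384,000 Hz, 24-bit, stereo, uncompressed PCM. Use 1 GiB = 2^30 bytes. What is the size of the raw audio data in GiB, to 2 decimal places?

Bytes = 384,000 samples/s × 731 s × 3 bytes/sample × 2 ch = 1,684,224,000 bytes.
1,684,224,000 / 1,073,741,824 = 1.57 GiB.

1.57 GiB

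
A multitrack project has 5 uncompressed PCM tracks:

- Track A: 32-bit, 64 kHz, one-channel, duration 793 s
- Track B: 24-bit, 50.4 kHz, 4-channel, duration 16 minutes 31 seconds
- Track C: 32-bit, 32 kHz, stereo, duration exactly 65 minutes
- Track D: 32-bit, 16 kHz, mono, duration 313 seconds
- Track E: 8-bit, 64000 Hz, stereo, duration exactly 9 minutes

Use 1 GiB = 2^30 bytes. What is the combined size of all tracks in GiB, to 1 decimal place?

1.8 GiB

Track A: 64,000 × 793 × 4 × 1 = 203,008,000 bytes.
Track B: 16 minutes 31 seconds = 991 s; 50,400 × 991 × 3 × 4 = 599,356,800 bytes.
Track C: exactly 65 minutes = 3,900 s; 32,000 × 3,900 × 4 × 2 = 998,400,000 bytes.
Track D: 16,000 × 313 × 4 × 1 = 20,032,000 bytes.
Track E: exactly 9 minutes = 540 s; 64,000 × 540 × 1 × 2 = 69,120,000 bytes.
Total = 1,889,916,800 bytes = 1.8 GiB.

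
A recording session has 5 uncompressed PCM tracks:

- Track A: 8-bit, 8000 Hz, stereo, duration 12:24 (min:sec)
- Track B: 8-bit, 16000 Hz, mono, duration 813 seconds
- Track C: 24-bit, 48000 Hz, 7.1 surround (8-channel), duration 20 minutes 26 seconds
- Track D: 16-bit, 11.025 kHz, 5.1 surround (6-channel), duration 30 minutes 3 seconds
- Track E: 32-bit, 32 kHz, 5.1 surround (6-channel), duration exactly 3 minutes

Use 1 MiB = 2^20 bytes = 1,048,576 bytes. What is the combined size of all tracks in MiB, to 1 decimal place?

1730.0 MiB

Track A: 12:24 (min:sec) = 744 s; 8,000 × 744 × 1 × 2 = 11,904,000 bytes.
Track B: 16,000 × 813 × 1 × 1 = 13,008,000 bytes.
Track C: 20 minutes 26 seconds = 1,226 s; 48,000 × 1,226 × 3 × 8 = 1,412,352,000 bytes.
Track D: 30 minutes 3 seconds = 1,803 s; 11,025 × 1,803 × 2 × 6 = 238,536,900 bytes.
Track E: exactly 3 minutes = 180 s; 32,000 × 180 × 4 × 6 = 138,240,000 bytes.
Total = 1,814,040,900 bytes = 1730.0 MiB.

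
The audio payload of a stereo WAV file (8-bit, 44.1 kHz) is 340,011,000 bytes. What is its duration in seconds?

Byte rate = 44,100 × 1 × 2 = 88,200 bytes/s.
Duration = 340,011,000 / 88,200 = 3,855 s.

3,855 seconds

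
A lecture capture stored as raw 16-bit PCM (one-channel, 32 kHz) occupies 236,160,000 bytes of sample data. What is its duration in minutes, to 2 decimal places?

Byte rate = 32,000 × 2 × 1 = 64,000 bytes/s.
Duration = 236,160,000 / 64,000 = 3,690 s.
3,690 s / 60 = 61.50 minutes.

61.50 minutes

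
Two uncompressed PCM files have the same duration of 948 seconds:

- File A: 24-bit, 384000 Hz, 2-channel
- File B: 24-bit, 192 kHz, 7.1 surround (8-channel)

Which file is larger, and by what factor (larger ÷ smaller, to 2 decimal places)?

File A: 384,000 × 3 × 2 = 2,304,000 bytes/s.
File B: 192,000 × 3 × 8 = 4,608,000 bytes/s.
File B is larger; ratio = 4,368,384,000 / 2,184,192,000 = 2.00.

File B, by a factor of 2.00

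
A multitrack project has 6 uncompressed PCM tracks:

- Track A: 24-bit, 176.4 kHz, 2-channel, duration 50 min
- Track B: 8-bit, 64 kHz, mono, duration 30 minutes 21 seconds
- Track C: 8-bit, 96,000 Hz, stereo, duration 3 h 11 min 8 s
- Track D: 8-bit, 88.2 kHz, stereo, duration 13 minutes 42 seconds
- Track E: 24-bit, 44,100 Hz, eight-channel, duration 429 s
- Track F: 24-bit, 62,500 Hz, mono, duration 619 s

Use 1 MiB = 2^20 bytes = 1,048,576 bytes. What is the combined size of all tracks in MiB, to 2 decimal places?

Track A: 50 min = 3,000 s; 176,400 × 3,000 × 3 × 2 = 3,175,200,000 bytes.
Track B: 30 minutes 21 seconds = 1,821 s; 64,000 × 1,821 × 1 × 1 = 116,544,000 bytes.
Track C: 3 h 11 min 8 s = 11,468 s; 96,000 × 11,468 × 1 × 2 = 2,201,856,000 bytes.
Track D: 13 minutes 42 seconds = 822 s; 88,200 × 822 × 1 × 2 = 145,000,800 bytes.
Track E: 44,100 × 429 × 3 × 8 = 454,053,600 bytes.
Track F: 62,500 × 619 × 3 × 1 = 116,062,500 bytes.
Total = 6,208,716,900 bytes = 5921.09 MiB.

5921.09 MiB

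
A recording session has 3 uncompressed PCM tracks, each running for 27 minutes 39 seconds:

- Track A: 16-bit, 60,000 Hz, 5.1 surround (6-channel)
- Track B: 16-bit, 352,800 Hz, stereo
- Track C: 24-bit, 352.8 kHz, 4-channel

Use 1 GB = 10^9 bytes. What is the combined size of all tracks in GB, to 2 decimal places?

10.56 GB

27 minutes 39 seconds = 1,659 s.
Track A: 60,000 × 1,659 × 2 × 6 = 1,194,480,000 bytes.
Track B: 352,800 × 1,659 × 2 × 2 = 2,341,180,800 bytes.
Track C: 352,800 × 1,659 × 3 × 4 = 7,023,542,400 bytes.
Total = 10,559,203,200 bytes = 10.56 GB.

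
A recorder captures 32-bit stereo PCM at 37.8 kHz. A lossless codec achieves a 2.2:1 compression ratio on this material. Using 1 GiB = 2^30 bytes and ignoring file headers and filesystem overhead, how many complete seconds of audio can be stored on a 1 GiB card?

7,811 seconds

Uncompressed byte rate = 37,800 × 4 × 2 = 302,400 bytes/s.
After 2.2:1 compression, effective rate ≈ 137454.55 bytes/s.
Capacity = 1 × 1,073,741,824 = 1,073,741,824 bytes.
1,073,741,824 / effective rate ≈ 7811.61 s → 7,811 seconds.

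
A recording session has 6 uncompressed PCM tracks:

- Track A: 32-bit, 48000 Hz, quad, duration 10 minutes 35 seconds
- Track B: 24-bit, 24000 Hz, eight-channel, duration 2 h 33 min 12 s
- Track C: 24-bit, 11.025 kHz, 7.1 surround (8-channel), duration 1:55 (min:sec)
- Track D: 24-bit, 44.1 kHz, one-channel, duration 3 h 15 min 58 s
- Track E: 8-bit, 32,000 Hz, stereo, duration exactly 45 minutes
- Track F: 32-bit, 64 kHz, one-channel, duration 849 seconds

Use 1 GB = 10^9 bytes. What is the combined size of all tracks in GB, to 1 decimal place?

7.8 GB

Track A: 10 minutes 35 seconds = 635 s; 48,000 × 635 × 4 × 4 = 487,680,000 bytes.
Track B: 2 h 33 min 12 s = 9,192 s; 24,000 × 9,192 × 3 × 8 = 5,294,592,000 bytes.
Track C: 1:55 (min:sec) = 115 s; 11,025 × 115 × 3 × 8 = 30,429,000 bytes.
Track D: 3 h 15 min 58 s = 11,758 s; 44,100 × 11,758 × 3 × 1 = 1,555,583,400 bytes.
Track E: exactly 45 minutes = 2,700 s; 32,000 × 2,700 × 1 × 2 = 172,800,000 bytes.
Track F: 64,000 × 849 × 4 × 1 = 217,344,000 bytes.
Total = 7,758,428,400 bytes = 7.8 GB.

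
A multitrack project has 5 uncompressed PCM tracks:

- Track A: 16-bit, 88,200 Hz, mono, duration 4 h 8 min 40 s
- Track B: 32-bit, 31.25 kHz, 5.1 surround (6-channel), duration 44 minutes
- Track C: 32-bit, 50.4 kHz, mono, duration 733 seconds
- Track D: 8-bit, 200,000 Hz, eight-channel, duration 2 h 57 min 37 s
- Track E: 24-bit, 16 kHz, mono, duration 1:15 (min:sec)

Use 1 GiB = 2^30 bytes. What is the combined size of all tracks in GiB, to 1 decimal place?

20.3 GiB

Track A: 4 h 8 min 40 s = 14,920 s; 88,200 × 14,920 × 2 × 1 = 2,631,888,000 bytes.
Track B: 44 minutes = 2,640 s; 31,250 × 2,640 × 4 × 6 = 1,980,000,000 bytes.
Track C: 50,400 × 733 × 4 × 1 = 147,772,800 bytes.
Track D: 2 h 57 min 37 s = 10,657 s; 200,000 × 10,657 × 1 × 8 = 17,051,200,000 bytes.
Track E: 1:15 (min:sec) = 75 s; 16,000 × 75 × 3 × 1 = 3,600,000 bytes.
Total = 21,814,460,800 bytes = 20.3 GiB.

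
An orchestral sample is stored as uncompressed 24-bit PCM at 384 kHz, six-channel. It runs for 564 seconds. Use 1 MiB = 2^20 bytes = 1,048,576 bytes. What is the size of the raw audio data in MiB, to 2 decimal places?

Bytes = 384,000 samples/s × 564 s × 3 bytes/sample × 6 ch = 3,898,368,000 bytes.
3,898,368,000 / 1,048,576 = 3717.77 MiB.

3717.77 MiB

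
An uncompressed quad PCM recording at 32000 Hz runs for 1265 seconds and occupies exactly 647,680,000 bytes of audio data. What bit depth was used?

32 bits

Bytes per sample = 647,680,000 / (32,000 × 1,265 × 4) = 647,680,000 / 161,920,000 = 4.
Bit depth = 4 × 8 = 32 bits.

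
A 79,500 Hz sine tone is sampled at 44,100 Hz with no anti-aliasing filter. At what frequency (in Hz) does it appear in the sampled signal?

8,700 Hz

Nyquist = 44,100/2 = 22,050 Hz; 79,500 Hz exceeds it.
Alias = |79,500 − 2×44,100| = |79,500 − 88,200| = 8,700 Hz.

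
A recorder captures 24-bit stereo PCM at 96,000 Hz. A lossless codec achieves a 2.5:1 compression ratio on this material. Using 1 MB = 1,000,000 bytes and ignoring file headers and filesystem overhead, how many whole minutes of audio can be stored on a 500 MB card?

36 minutes

Uncompressed byte rate = 96,000 × 3 × 2 = 576,000 bytes/s.
After 2.5:1 compression, effective rate ≈ 230400 bytes/s.
Capacity = 500 × 1,000,000 = 500,000,000 bytes.
500,000,000 / effective rate ≈ 2170.14 s → 36 minutes.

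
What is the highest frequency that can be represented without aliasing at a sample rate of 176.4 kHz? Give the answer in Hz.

88,200 Hz

Nyquist frequency = sample rate / 2 = 176,400 / 2 = 88,200 Hz.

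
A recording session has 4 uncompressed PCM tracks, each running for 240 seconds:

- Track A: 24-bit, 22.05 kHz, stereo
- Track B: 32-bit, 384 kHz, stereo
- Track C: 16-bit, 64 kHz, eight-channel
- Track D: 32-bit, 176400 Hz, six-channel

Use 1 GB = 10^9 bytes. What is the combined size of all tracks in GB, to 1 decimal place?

Track A: 22,050 × 240 × 3 × 2 = 31,752,000 bytes.
Track B: 384,000 × 240 × 4 × 2 = 737,280,000 bytes.
Track C: 64,000 × 240 × 2 × 8 = 245,760,000 bytes.
Track D: 176,400 × 240 × 4 × 6 = 1,016,064,000 bytes.
Total = 2,030,856,000 bytes = 2.0 GB.

2.0 GB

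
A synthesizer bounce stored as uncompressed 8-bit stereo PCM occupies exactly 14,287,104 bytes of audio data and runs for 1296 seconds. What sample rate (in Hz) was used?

5,512 Hz

Bytes = sample_rate × seconds × bytes_per_sample × channels.
sample_rate = 14,287,104 / (1,296 × 1 × 2) = 14,287,104 / 2,592 = 5,512 Hz.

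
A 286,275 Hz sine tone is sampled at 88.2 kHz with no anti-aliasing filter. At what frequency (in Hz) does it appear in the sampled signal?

Nyquist = 88,200/2 = 44,100 Hz; 286,275 Hz exceeds it.
Alias = |286,275 − 3×88,200| = |286,275 − 264,600| = 21,675 Hz.

21,675 Hz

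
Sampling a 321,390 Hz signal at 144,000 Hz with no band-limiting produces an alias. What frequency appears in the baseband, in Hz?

Nyquist = 144,000/2 = 72,000 Hz; 321,390 Hz exceeds it.
Alias = |321,390 − 2×144,000| = |321,390 − 288,000| = 33,390 Hz.

33,390 Hz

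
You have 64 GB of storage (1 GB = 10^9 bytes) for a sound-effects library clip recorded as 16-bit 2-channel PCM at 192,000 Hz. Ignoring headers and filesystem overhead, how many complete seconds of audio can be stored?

83,333 seconds

Uncompressed byte rate = 192,000 × 2 × 2 = 768,000 bytes/s.
Capacity = 64 × 1,000,000,000 = 64,000,000,000 bytes.
64,000,000,000 / 768,000 ≈ 83333.33 s → 83,333 seconds.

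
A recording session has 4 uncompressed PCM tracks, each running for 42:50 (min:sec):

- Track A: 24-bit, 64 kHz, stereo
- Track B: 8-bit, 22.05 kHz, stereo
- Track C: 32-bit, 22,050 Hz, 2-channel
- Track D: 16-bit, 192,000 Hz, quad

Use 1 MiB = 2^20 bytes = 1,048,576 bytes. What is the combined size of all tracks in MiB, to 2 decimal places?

42:50 (min:sec) = 2,570 s.
Track A: 64,000 × 2,570 × 3 × 2 = 986,880,000 bytes.
Track B: 22,050 × 2,570 × 1 × 2 = 113,337,000 bytes.
Track C: 22,050 × 2,570 × 4 × 2 = 453,348,000 bytes.
Track D: 192,000 × 2,570 × 2 × 4 = 3,947,520,000 bytes.
Total = 5,501,085,000 bytes = 5246.24 MiB.

5246.24 MiB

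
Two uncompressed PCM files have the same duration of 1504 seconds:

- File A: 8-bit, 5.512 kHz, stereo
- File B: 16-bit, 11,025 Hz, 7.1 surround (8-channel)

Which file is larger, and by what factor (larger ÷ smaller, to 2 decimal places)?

File B, by a factor of 16.00

File A: 5,512 × 1 × 2 = 11,024 bytes/s.
File B: 11,025 × 2 × 8 = 176,400 bytes/s.
File B is larger; ratio = 265,305,600 / 16,580,096 = 16.00.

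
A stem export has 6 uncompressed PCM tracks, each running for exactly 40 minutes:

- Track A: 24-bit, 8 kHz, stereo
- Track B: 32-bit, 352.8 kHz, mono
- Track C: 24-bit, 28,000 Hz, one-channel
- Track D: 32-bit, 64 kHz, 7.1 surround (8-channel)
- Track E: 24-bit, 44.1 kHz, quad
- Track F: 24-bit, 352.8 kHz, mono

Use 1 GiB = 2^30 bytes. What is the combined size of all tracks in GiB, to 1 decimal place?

exactly 40 minutes = 2,400 s.
Track A: 8,000 × 2,400 × 3 × 2 = 115,200,000 bytes.
Track B: 352,800 × 2,400 × 4 × 1 = 3,386,880,000 bytes.
Track C: 28,000 × 2,400 × 3 × 1 = 201,600,000 bytes.
Track D: 64,000 × 2,400 × 4 × 8 = 4,915,200,000 bytes.
Track E: 44,100 × 2,400 × 3 × 4 = 1,270,080,000 bytes.
Track F: 352,800 × 2,400 × 3 × 1 = 2,540,160,000 bytes.
Total = 12,429,120,000 bytes = 11.6 GiB.

11.6 GiB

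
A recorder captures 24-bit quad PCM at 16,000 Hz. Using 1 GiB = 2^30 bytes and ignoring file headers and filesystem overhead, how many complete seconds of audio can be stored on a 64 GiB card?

357,913 seconds

Uncompressed byte rate = 16,000 × 3 × 4 = 192,000 bytes/s.
Capacity = 64 × 1,073,741,824 = 68,719,476,736 bytes.
68,719,476,736 / 192,000 ≈ 357913.94 s → 357,913 seconds.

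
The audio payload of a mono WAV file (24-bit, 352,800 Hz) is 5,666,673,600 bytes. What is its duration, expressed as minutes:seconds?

89:14

Byte rate = 352,800 × 3 × 1 = 1,058,400 bytes/s.
Duration = 5,666,673,600 / 1,058,400 = 5,354 s.
5,354 s = 89:14.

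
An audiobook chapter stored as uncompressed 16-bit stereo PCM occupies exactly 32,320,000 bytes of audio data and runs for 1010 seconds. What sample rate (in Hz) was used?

Bytes = sample_rate × seconds × bytes_per_sample × channels.
sample_rate = 32,320,000 / (1,010 × 2 × 2) = 32,320,000 / 4,040 = 8,000 Hz.

8,000 Hz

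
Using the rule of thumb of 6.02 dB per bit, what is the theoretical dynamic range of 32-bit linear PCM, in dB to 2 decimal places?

192.64 dB

32 × 6.02 = 192.64 dB.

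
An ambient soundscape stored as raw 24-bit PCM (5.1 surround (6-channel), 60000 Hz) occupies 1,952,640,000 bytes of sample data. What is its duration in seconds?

1,808 seconds

Byte rate = 60,000 × 3 × 6 = 1,080,000 bytes/s.
Duration = 1,952,640,000 / 1,080,000 = 1,808 s.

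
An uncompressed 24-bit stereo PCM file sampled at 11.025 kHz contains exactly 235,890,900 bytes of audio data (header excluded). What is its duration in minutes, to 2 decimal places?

Byte rate = 11,025 × 3 × 2 = 66,150 bytes/s.
Duration = 235,890,900 / 66,150 = 3,566 s.
3,566 s / 60 = 59.43 minutes.

59.43 minutes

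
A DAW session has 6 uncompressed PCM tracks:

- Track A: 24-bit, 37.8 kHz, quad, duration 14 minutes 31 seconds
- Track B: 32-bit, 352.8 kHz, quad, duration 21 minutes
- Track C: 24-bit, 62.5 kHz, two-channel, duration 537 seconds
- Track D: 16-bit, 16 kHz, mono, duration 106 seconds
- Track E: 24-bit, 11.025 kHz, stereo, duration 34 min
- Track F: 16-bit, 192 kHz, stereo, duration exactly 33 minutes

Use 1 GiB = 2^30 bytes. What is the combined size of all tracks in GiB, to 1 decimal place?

8.7 GiB

Track A: 14 minutes 31 seconds = 871 s; 37,800 × 871 × 3 × 4 = 395,085,600 bytes.
Track B: 21 minutes = 1,260 s; 352,800 × 1,260 × 4 × 4 = 7,112,448,000 bytes.
Track C: 62,500 × 537 × 3 × 2 = 201,375,000 bytes.
Track D: 16,000 × 106 × 2 × 1 = 3,392,000 bytes.
Track E: 34 min = 2,040 s; 11,025 × 2,040 × 3 × 2 = 134,946,000 bytes.
Track F: exactly 33 minutes = 1,980 s; 192,000 × 1,980 × 2 × 2 = 1,520,640,000 bytes.
Total = 9,367,886,600 bytes = 8.7 GiB.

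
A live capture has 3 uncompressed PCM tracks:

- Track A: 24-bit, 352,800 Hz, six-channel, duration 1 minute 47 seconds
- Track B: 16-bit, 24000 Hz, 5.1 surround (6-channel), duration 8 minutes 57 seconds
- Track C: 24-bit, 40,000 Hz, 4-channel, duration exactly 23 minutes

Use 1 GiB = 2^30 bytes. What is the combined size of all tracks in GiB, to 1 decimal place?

Track A: 1 minute 47 seconds = 107 s; 352,800 × 107 × 3 × 6 = 679,492,800 bytes.
Track B: 8 minutes 57 seconds = 537 s; 24,000 × 537 × 2 × 6 = 154,656,000 bytes.
Track C: exactly 23 minutes = 1,380 s; 40,000 × 1,380 × 3 × 4 = 662,400,000 bytes.
Total = 1,496,548,800 bytes = 1.4 GiB.

1.4 GiB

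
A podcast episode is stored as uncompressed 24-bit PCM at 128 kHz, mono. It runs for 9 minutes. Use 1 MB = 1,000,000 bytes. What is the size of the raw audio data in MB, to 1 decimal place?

Duration = 9 minutes = 540 s.
Bytes = 128,000 samples/s × 540 s × 3 bytes/sample × 1 ch = 207,360,000 bytes.
207,360,000 / 1,000,000 = 207.4 MB.

207.4 MB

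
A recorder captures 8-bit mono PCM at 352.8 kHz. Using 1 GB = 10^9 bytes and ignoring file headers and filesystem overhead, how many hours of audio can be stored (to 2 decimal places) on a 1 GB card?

0.79 hours

Uncompressed byte rate = 352,800 × 1 × 1 = 352,800 bytes/s.
Capacity = 1 × 1,000,000,000 = 1,000,000,000 bytes.
1,000,000,000 / 352,800 ≈ 2834.47 s → 0.79 hours.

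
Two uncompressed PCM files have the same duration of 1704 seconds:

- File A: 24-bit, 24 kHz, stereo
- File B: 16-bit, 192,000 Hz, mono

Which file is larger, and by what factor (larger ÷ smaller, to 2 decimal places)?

File A: 24,000 × 3 × 2 = 144,000 bytes/s.
File B: 192,000 × 2 × 1 = 384,000 bytes/s.
File B is larger; ratio = 654,336,000 / 245,376,000 = 2.67.

File B, by a factor of 2.67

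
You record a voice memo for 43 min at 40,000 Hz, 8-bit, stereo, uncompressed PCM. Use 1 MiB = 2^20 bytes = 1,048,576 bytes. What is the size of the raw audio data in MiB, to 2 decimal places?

Duration = 43 min = 2,580 s.
Bytes = 40,000 samples/s × 2,580 s × 1 bytes/sample × 2 ch = 206,400,000 bytes.
206,400,000 / 1,048,576 = 196.84 MiB.

196.84 MiB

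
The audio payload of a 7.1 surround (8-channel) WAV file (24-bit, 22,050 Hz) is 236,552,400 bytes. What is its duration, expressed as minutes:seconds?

7:27

Byte rate = 22,050 × 3 × 8 = 529,200 bytes/s.
Duration = 236,552,400 / 529,200 = 447 s.
447 s = 7:27.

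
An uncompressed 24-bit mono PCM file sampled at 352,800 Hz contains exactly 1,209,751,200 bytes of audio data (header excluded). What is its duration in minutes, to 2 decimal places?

19.05 minutes

Byte rate = 352,800 × 3 × 1 = 1,058,400 bytes/s.
Duration = 1,209,751,200 / 1,058,400 = 1,143 s.
1,143 s / 60 = 19.05 minutes.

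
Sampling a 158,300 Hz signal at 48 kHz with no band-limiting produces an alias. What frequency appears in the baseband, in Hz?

Nyquist = 48,000/2 = 24,000 Hz; 158,300 Hz exceeds it.
Alias = |158,300 − 3×48,000| = |158,300 − 144,000| = 14,300 Hz.

14,300 Hz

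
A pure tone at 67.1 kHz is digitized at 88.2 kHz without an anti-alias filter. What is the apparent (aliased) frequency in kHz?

Nyquist = 88,200/2 = 44,100 Hz; 67,100 Hz exceeds it.
Alias = |67,100 − 1×88,200| = |67,100 − 88,200| = 21,100 Hz = 21.1 kHz.

21.1 kHz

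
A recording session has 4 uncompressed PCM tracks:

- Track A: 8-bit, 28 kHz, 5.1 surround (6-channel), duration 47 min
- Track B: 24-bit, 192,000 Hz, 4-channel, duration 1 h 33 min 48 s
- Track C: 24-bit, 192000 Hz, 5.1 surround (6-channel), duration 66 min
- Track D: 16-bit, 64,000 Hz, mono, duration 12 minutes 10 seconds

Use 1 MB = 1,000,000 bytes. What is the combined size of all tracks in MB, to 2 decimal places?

27219.87 MB

Track A: 47 min = 2,820 s; 28,000 × 2,820 × 1 × 6 = 473,760,000 bytes.
Track B: 1 h 33 min 48 s = 5,628 s; 192,000 × 5,628 × 3 × 4 = 12,966,912,000 bytes.
Track C: 66 min = 3,960 s; 192,000 × 3,960 × 3 × 6 = 13,685,760,000 bytes.
Track D: 12 minutes 10 seconds = 730 s; 64,000 × 730 × 2 × 1 = 93,440,000 bytes.
Total = 27,219,872,000 bytes = 27219.87 MB.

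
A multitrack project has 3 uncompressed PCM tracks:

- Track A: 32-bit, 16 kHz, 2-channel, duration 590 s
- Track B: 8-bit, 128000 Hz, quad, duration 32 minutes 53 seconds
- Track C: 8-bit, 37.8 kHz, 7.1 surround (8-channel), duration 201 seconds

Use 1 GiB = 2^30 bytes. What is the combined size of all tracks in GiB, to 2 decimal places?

1.07 GiB

Track A: 16,000 × 590 × 4 × 2 = 75,520,000 bytes.
Track B: 32 minutes 53 seconds = 1,973 s; 128,000 × 1,973 × 1 × 4 = 1,010,176,000 bytes.
Track C: 37,800 × 201 × 1 × 8 = 60,782,400 bytes.
Total = 1,146,478,400 bytes = 1.07 GiB.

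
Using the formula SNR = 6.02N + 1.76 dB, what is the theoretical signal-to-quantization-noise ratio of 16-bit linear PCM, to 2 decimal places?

6.02 × 16 + 1.76 = 98.08 dB.

98.08 dB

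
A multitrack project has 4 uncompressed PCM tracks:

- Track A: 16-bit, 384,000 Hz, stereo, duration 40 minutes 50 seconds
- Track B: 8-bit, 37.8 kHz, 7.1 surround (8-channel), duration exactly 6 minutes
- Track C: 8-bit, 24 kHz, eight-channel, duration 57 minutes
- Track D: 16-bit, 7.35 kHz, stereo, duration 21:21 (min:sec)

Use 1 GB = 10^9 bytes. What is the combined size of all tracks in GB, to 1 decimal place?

Track A: 40 minutes 50 seconds = 2,450 s; 384,000 × 2,450 × 2 × 2 = 3,763,200,000 bytes.
Track B: exactly 6 minutes = 360 s; 37,800 × 360 × 1 × 8 = 108,864,000 bytes.
Track C: 57 minutes = 3,420 s; 24,000 × 3,420 × 1 × 8 = 656,640,000 bytes.
Track D: 21:21 (min:sec) = 1,281 s; 7,350 × 1,281 × 2 × 2 = 37,661,400 bytes.
Total = 4,566,365,400 bytes = 4.6 GB.

4.6 GB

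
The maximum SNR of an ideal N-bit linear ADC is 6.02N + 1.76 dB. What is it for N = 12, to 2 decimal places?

74.00 dB

6.02 × 12 + 1.76 = 74.00 dB.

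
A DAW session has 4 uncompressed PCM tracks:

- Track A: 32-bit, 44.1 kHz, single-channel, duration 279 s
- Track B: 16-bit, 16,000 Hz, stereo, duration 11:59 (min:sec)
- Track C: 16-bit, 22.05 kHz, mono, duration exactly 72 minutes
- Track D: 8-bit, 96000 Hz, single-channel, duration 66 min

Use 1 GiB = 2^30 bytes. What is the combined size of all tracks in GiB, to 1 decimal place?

Track A: 44,100 × 279 × 4 × 1 = 49,215,600 bytes.
Track B: 11:59 (min:sec) = 719 s; 16,000 × 719 × 2 × 2 = 46,016,000 bytes.
Track C: exactly 72 minutes = 4,320 s; 22,050 × 4,320 × 2 × 1 = 190,512,000 bytes.
Track D: 66 min = 3,960 s; 96,000 × 3,960 × 1 × 1 = 380,160,000 bytes.
Total = 665,903,600 bytes = 0.6 GiB.

0.6 GiB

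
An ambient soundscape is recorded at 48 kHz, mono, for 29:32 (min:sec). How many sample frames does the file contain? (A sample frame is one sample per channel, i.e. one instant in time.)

29:32 (min:sec) = 1,772 s.
48,000 samples/s × 1,772 s = 85,056,000 frames.

85,056,000 sample frames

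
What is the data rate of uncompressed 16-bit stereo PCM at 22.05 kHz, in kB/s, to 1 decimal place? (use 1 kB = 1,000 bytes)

88.2 kB/s

Bit rate = 22,050 × 16 × 2 = 705,600 bits/s.
705,600 / 8 = 88,200 B/s = 88.2 kB/s.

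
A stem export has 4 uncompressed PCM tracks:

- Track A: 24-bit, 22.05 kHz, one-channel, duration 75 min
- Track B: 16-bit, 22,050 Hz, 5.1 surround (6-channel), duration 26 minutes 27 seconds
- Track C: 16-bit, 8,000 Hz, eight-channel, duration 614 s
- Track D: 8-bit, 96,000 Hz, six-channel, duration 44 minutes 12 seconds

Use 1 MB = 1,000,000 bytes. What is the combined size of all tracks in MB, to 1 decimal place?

2323.7 MB

Track A: 75 min = 4,500 s; 22,050 × 4,500 × 3 × 1 = 297,675,000 bytes.
Track B: 26 minutes 27 seconds = 1,587 s; 22,050 × 1,587 × 2 × 6 = 419,920,200 bytes.
Track C: 8,000 × 614 × 2 × 8 = 78,592,000 bytes.
Track D: 44 minutes 12 seconds = 2,652 s; 96,000 × 2,652 × 1 × 6 = 1,527,552,000 bytes.
Total = 2,323,739,200 bytes = 2323.7 MB.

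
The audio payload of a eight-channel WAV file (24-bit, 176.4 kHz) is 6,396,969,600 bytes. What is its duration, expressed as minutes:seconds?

25:11

Byte rate = 176,400 × 3 × 8 = 4,233,600 bytes/s.
Duration = 6,396,969,600 / 4,233,600 = 1,511 s.
1,511 s = 25:11.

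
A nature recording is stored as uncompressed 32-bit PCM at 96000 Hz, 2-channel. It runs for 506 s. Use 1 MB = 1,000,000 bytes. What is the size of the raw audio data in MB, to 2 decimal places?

Bytes = 96,000 samples/s × 506 s × 4 bytes/sample × 2 ch = 388,608,000 bytes.
388,608,000 / 1,000,000 = 388.61 MB.

388.61 MB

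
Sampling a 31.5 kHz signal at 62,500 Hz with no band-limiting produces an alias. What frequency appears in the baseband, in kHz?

Nyquist = 62,500/2 = 31,250 Hz; 31,500 Hz exceeds it.
Alias = |31,500 − 1×62,500| = |31,500 − 62,500| = 31,000 Hz = 31 kHz.

31 kHz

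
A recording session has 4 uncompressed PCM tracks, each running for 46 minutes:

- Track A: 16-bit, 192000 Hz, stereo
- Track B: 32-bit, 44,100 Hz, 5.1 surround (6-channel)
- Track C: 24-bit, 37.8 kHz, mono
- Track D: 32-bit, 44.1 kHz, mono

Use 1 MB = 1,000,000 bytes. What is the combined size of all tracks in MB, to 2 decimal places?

5840.71 MB

46 minutes = 2,760 s.
Track A: 192,000 × 2,760 × 2 × 2 = 2,119,680,000 bytes.
Track B: 44,100 × 2,760 × 4 × 6 = 2,921,184,000 bytes.
Track C: 37,800 × 2,760 × 3 × 1 = 312,984,000 bytes.
Track D: 44,100 × 2,760 × 4 × 1 = 486,864,000 bytes.
Total = 5,840,712,000 bytes = 5840.71 MB.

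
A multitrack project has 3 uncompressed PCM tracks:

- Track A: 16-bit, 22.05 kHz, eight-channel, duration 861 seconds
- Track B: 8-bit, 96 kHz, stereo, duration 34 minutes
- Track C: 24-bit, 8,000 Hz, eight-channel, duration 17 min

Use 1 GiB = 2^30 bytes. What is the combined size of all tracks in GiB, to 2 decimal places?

Track A: 22,050 × 861 × 2 × 8 = 303,760,800 bytes.
Track B: 34 minutes = 2,040 s; 96,000 × 2,040 × 1 × 2 = 391,680,000 bytes.
Track C: 17 min = 1,020 s; 8,000 × 1,020 × 3 × 8 = 195,840,000 bytes.
Total = 891,280,800 bytes = 0.83 GiB.

0.83 GiB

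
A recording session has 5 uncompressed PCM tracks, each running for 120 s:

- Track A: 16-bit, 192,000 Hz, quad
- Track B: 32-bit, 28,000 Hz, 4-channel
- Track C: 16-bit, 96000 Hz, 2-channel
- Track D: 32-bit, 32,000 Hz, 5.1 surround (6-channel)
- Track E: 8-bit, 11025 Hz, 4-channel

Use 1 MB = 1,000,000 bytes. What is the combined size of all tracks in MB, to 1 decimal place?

Track A: 192,000 × 120 × 2 × 4 = 184,320,000 bytes.
Track B: 28,000 × 120 × 4 × 4 = 53,760,000 bytes.
Track C: 96,000 × 120 × 2 × 2 = 46,080,000 bytes.
Track D: 32,000 × 120 × 4 × 6 = 92,160,000 bytes.
Track E: 11,025 × 120 × 1 × 4 = 5,292,000 bytes.
Total = 381,612,000 bytes = 381.6 MB.

381.6 MB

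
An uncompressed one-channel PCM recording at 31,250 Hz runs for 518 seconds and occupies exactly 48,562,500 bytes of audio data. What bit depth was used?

Bytes per sample = 48,562,500 / (31,250 × 518 × 1) = 48,562,500 / 16,187,500 = 3.
Bit depth = 3 × 8 = 24 bits.

24 bits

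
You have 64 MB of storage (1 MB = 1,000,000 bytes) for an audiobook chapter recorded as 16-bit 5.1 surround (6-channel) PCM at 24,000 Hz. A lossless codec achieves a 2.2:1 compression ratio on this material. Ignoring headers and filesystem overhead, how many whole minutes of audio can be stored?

Uncompressed byte rate = 24,000 × 2 × 6 = 288,000 bytes/s.
After 2.2:1 compression, effective rate ≈ 130909.09 bytes/s.
Capacity = 64 × 1,000,000 = 64,000,000 bytes.
64,000,000 / effective rate ≈ 488.89 s → 8 minutes.

8 minutes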